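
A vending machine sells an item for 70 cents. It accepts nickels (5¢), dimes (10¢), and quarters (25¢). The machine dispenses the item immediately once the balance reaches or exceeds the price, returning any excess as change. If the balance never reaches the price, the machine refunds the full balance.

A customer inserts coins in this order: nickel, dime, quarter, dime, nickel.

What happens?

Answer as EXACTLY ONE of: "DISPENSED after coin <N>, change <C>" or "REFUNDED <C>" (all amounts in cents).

Price: 70¢
Coin 1 (nickel, 5¢): balance = 5¢
Coin 2 (dime, 10¢): balance = 15¢
Coin 3 (quarter, 25¢): balance = 40¢
Coin 4 (dime, 10¢): balance = 50¢
Coin 5 (nickel, 5¢): balance = 55¢
All coins inserted, balance 55¢ < price 70¢ → REFUND 55¢

Answer: REFUNDED 55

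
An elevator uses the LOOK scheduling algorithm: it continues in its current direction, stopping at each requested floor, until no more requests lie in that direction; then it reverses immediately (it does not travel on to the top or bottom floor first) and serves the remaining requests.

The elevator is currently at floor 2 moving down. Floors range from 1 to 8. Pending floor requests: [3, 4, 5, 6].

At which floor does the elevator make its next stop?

Current floor: 2, direction: down
Requests above: [3, 4, 5, 6]
Requests below: []
Moving down but no requests below → reverse; nearest above is min([3, 4, 5, 6]) = 3

Answer: 3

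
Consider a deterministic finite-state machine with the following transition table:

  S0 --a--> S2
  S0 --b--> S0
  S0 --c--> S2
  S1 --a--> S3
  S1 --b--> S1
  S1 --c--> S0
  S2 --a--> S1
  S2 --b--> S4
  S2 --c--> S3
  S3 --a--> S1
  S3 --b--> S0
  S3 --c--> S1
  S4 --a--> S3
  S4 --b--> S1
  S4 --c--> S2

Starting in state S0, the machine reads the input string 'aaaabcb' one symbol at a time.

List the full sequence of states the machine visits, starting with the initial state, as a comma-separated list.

Start: S0
  read 'a': S0 --a--> S2
  read 'a': S2 --a--> S1
  read 'a': S1 --a--> S3
  read 'a': S3 --a--> S1
  read 'b': S1 --b--> S1
  read 'c': S1 --c--> S0
  read 'b': S0 --b--> S0

Answer: S0, S2, S1, S3, S1, S1, S0, S0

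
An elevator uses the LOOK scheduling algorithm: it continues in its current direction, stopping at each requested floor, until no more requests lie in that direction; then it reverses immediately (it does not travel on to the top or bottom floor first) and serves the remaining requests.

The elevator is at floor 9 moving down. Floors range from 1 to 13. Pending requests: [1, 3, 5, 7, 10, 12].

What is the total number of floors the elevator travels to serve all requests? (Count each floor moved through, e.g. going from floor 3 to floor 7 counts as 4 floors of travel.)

Start at floor 9 moving down, LOOK stop order: [7, 5, 3, 1, 10, 12]
  9 → 7: |7-9| = 2, total = 2
  7 → 5: |5-7| = 2, total = 4
  5 → 3: |3-5| = 2, total = 6
  3 → 1: |1-3| = 2, total = 8
  1 → 10: |10-1| = 9, total = 17
  10 → 12: |12-10| = 2, total = 19

Answer: 19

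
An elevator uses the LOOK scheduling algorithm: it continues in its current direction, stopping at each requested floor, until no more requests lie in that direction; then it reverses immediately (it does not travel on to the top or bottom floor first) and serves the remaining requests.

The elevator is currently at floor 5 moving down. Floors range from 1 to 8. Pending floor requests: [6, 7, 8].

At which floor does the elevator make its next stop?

Answer: 6

Derivation:
Current floor: 5, direction: down
Requests above: [6, 7, 8]
Requests below: []
Moving down but no requests below → reverse; nearest above is min([6, 7, 8]) = 6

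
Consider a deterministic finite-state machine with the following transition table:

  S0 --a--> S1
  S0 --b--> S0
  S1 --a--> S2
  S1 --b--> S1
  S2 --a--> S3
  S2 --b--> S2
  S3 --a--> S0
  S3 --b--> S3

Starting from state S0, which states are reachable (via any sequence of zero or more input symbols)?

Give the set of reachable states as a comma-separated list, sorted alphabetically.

BFS from S0:
  visit S0: S0--a-->S1 (new), S0--b-->S0 (seen)
  visit S1: S1--a-->S2 (new), S1--b-->S1 (seen)
  visit S2: S2--a-->S3 (new), S2--b-->S2 (seen)
  visit S3: S3--a-->S0 (seen), S3--b-->S3 (seen)

Answer: S0, S1, S2, S3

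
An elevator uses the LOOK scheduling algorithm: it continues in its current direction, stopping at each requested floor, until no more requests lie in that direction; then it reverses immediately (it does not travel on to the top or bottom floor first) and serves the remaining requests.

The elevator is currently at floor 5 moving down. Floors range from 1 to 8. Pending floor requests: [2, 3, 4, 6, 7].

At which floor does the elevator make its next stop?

Answer: 4

Derivation:
Current floor: 5, direction: down
Requests above: [6, 7]
Requests below: [2, 3, 4]
Moving down and requests lie below → nearest below is max([2, 3, 4]) = 4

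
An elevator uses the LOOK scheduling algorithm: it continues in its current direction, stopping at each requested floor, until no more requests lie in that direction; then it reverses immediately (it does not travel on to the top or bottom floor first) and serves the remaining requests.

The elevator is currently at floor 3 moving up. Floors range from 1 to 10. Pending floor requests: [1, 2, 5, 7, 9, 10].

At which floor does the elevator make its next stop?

Answer: 5

Derivation:
Current floor: 3, direction: up
Requests above: [5, 7, 9, 10]
Requests below: [1, 2]
Moving up and requests lie above → nearest above is min([5, 7, 9, 10]) = 5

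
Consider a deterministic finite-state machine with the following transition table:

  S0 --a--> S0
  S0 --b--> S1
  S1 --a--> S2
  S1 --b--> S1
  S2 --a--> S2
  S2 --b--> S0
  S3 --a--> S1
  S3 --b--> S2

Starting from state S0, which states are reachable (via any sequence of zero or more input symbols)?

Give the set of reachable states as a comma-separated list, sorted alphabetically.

BFS from S0:
  visit S0: S0--a-->S0 (seen), S0--b-->S1 (new)
  visit S1: S1--a-->S2 (new), S1--b-->S1 (seen)
  visit S2: S2--a-->S2 (seen), S2--b-->S0 (seen)

Answer: S0, S1, S2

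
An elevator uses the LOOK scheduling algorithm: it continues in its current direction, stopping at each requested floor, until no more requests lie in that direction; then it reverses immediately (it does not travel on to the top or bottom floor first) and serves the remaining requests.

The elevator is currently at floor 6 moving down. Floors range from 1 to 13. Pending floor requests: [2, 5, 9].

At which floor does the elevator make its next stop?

Current floor: 6, direction: down
Requests above: [9]
Requests below: [2, 5]
Moving down and requests lie below → nearest below is max([2, 5]) = 5

Answer: 5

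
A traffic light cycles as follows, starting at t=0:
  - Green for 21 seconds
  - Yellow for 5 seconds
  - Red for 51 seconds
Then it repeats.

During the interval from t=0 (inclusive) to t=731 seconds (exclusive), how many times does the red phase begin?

Answer: 10

Derivation:
Cycle = 21+5+51 = 77s
red phase starts at t = k*77 + 26 for k=0,1,2,...
Need k*77+26 < 731 → k < 9.156
k ∈ {0, ..., 9} → 10 starts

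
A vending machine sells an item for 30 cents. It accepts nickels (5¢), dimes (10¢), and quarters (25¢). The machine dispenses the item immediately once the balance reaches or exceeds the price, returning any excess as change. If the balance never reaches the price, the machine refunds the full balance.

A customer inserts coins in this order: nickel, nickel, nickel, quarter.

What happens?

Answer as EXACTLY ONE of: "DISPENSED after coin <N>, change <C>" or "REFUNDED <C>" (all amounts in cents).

Price: 30¢
Coin 1 (nickel, 5¢): balance = 5¢
Coin 2 (nickel, 5¢): balance = 10¢
Coin 3 (nickel, 5¢): balance = 15¢
Coin 4 (quarter, 25¢): balance = 40¢
  → balance >= price → DISPENSE, change = 40 - 30 = 10¢

Answer: DISPENSED after coin 4, change 10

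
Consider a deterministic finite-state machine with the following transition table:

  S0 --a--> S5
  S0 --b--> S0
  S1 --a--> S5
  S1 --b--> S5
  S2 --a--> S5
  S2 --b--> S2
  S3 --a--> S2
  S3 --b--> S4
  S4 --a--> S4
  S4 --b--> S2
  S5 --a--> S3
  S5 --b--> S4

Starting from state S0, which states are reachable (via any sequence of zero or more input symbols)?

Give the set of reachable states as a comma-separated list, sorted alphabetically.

Answer: S0, S2, S3, S4, S5

Derivation:
BFS from S0:
  visit S0: S0--a-->S5 (new), S0--b-->S0 (seen)
  visit S5: S5--a-->S3 (new), S5--b-->S4 (new)
  visit S3: S3--a-->S2 (new), S3--b-->S4 (seen)
  visit S4: S4--a-->S4 (seen), S4--b-->S2 (seen)
  visit S2: S2--a-->S5 (seen), S2--b-->S2 (seen)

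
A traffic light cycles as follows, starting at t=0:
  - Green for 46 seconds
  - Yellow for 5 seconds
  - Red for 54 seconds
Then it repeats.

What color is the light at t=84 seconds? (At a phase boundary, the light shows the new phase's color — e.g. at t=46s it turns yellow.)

Answer: red

Derivation:
Cycle length = 46 + 5 + 54 = 105s
t = 84, phase_t = 84 mod 105 = 84
84 >= 51 → RED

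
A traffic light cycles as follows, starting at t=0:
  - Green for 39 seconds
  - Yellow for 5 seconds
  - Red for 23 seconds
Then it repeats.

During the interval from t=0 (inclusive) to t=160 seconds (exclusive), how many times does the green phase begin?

Cycle = 39+5+23 = 67s
green phase starts at t = k*67 + 0 for k=0,1,2,...
Need k*67+0 < 160 → k < 2.388
k ∈ {0, ..., 2} → 3 starts

Answer: 3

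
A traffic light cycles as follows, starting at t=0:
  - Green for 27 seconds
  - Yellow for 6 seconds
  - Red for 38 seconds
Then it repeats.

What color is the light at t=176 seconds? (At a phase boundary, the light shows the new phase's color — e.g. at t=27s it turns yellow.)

Cycle length = 27 + 6 + 38 = 71s
t = 176, phase_t = 176 mod 71 = 34
34 >= 33 → RED

Answer: red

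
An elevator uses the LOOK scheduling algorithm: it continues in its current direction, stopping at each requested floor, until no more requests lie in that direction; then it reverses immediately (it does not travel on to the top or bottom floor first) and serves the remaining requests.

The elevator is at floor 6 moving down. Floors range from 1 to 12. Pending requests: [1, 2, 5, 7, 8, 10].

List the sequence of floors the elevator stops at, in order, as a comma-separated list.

Answer: 5, 2, 1, 7, 8, 10

Derivation:
Current: 6, moving DOWN
Serve below first (descending): [5, 2, 1]
Then reverse, serve above (ascending): [7, 8, 10]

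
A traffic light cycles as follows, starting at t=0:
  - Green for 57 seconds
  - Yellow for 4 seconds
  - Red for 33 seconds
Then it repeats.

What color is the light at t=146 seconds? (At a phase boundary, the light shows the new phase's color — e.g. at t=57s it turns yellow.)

Cycle length = 57 + 4 + 33 = 94s
t = 146, phase_t = 146 mod 94 = 52
52 < 57 (green end) → GREEN

Answer: green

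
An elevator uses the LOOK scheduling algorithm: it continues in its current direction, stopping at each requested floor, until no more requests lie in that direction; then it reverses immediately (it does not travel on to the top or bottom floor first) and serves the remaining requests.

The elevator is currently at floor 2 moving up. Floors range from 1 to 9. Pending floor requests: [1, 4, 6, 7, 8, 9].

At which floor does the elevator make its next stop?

Current floor: 2, direction: up
Requests above: [4, 6, 7, 8, 9]
Requests below: [1]
Moving up and requests lie above → nearest above is min([4, 6, 7, 8, 9]) = 4

Answer: 4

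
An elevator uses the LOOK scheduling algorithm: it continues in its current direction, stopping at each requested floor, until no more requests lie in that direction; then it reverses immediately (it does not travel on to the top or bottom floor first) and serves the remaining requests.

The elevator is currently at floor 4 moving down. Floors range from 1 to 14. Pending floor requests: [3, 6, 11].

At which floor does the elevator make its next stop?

Current floor: 4, direction: down
Requests above: [6, 11]
Requests below: [3]
Moving down and requests lie below → nearest below is max([3]) = 3

Answer: 3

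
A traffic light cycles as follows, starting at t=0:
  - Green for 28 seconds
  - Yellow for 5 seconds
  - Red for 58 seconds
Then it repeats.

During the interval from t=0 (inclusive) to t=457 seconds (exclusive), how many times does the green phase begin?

Cycle = 28+5+58 = 91s
green phase starts at t = k*91 + 0 for k=0,1,2,...
Need k*91+0 < 457 → k < 5.022
k ∈ {0, ..., 5} → 6 starts

Answer: 6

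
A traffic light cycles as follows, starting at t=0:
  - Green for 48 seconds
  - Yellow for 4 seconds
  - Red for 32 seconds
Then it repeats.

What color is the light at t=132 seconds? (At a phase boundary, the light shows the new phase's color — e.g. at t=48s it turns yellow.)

Answer: yellow

Derivation:
Cycle length = 48 + 4 + 32 = 84s
t = 132, phase_t = 132 mod 84 = 48
48 <= 48 < 52 (yellow end) → YELLOW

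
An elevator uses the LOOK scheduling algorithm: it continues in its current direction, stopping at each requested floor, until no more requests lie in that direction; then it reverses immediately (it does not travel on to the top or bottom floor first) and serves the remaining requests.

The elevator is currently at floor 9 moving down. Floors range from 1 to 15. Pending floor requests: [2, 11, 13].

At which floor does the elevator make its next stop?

Current floor: 9, direction: down
Requests above: [11, 13]
Requests below: [2]
Moving down and requests lie below → nearest below is max([2]) = 2

Answer: 2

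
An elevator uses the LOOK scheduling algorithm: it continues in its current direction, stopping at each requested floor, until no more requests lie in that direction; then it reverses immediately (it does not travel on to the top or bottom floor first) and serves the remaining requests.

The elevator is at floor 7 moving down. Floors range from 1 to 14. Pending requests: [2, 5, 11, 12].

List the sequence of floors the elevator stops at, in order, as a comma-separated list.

Answer: 5, 2, 11, 12

Derivation:
Current: 7, moving DOWN
Serve below first (descending): [5, 2]
Then reverse, serve above (ascending): [11, 12]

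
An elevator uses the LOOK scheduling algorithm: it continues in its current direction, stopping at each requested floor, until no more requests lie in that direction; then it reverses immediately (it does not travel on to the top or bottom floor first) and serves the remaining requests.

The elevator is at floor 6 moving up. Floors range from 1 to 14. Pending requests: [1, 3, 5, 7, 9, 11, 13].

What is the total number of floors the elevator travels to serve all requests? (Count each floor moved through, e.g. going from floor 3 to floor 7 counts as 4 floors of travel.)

Start at floor 6 moving up, LOOK stop order: [7, 9, 11, 13, 5, 3, 1]
  6 → 7: |7-6| = 1, total = 1
  7 → 9: |9-7| = 2, total = 3
  9 → 11: |11-9| = 2, total = 5
  11 → 13: |13-11| = 2, total = 7
  13 → 5: |5-13| = 8, total = 15
  5 → 3: |3-5| = 2, total = 17
  3 → 1: |1-3| = 2, total = 19

Answer: 19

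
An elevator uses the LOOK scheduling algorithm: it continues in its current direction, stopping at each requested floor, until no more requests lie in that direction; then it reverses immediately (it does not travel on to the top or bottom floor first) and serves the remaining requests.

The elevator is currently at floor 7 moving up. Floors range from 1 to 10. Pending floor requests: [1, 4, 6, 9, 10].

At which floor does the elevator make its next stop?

Answer: 9

Derivation:
Current floor: 7, direction: up
Requests above: [9, 10]
Requests below: [1, 4, 6]
Moving up and requests lie above → nearest above is min([9, 10]) = 9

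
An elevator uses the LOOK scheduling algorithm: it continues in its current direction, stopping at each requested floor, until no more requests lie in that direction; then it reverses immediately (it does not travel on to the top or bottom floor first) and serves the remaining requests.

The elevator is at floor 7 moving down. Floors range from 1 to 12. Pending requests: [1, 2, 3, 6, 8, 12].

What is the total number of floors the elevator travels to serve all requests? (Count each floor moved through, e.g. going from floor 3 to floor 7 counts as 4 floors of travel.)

Start at floor 7 moving down, LOOK stop order: [6, 3, 2, 1, 8, 12]
  7 → 6: |6-7| = 1, total = 1
  6 → 3: |3-6| = 3, total = 4
  3 → 2: |2-3| = 1, total = 5
  2 → 1: |1-2| = 1, total = 6
  1 → 8: |8-1| = 7, total = 13
  8 → 12: |12-8| = 4, total = 17

Answer: 17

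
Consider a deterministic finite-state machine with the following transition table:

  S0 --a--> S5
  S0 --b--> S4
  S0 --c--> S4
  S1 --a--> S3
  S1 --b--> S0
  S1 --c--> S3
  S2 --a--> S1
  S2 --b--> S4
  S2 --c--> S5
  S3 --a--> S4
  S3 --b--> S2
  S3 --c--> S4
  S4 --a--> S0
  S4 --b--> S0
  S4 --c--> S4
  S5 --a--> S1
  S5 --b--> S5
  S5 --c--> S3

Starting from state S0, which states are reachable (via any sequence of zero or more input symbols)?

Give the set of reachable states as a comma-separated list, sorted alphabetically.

BFS from S0:
  visit S0: S0--a-->S5 (new), S0--b-->S4 (new), S0--c-->S4 (seen)
  visit S5: S5--a-->S1 (new), S5--b-->S5 (seen), S5--c-->S3 (new)
  visit S4: S4--a-->S0 (seen), S4--b-->S0 (seen), S4--c-->S4 (seen)
  visit S1: S1--a-->S3 (seen), S1--b-->S0 (seen), S1--c-->S3 (seen)
  visit S3: S3--a-->S4 (seen), S3--b-->S2 (new), S3--c-->S4 (seen)
  visit S2: S2--a-->S1 (seen), S2--b-->S4 (seen), S2--c-->S5 (seen)

Answer: S0, S1, S2, S3, S4, S5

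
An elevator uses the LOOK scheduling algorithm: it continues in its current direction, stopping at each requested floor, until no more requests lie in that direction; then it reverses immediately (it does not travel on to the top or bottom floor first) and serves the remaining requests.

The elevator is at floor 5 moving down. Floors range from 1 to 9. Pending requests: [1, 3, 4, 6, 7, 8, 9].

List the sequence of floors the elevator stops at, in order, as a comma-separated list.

Answer: 4, 3, 1, 6, 7, 8, 9

Derivation:
Current: 5, moving DOWN
Serve below first (descending): [4, 3, 1]
Then reverse, serve above (ascending): [6, 7, 8, 9]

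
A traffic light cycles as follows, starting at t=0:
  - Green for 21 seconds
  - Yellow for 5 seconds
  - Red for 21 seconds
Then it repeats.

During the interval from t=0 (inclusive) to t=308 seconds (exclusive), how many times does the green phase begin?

Cycle = 21+5+21 = 47s
green phase starts at t = k*47 + 0 for k=0,1,2,...
Need k*47+0 < 308 → k < 6.553
k ∈ {0, ..., 6} → 7 starts

Answer: 7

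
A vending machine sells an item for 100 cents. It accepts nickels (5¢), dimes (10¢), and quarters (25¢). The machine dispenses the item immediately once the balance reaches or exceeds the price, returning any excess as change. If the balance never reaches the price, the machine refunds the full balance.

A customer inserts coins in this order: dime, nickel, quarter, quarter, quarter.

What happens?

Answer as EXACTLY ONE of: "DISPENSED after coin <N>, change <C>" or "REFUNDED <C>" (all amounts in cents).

Price: 100¢
Coin 1 (dime, 10¢): balance = 10¢
Coin 2 (nickel, 5¢): balance = 15¢
Coin 3 (quarter, 25¢): balance = 40¢
Coin 4 (quarter, 25¢): balance = 65¢
Coin 5 (quarter, 25¢): balance = 90¢
All coins inserted, balance 90¢ < price 100¢ → REFUND 90¢

Answer: REFUNDED 90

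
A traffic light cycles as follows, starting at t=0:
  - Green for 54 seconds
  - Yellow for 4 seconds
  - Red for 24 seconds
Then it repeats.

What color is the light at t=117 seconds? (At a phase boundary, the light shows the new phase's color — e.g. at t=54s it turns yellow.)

Answer: green

Derivation:
Cycle length = 54 + 4 + 24 = 82s
t = 117, phase_t = 117 mod 82 = 35
35 < 54 (green end) → GREEN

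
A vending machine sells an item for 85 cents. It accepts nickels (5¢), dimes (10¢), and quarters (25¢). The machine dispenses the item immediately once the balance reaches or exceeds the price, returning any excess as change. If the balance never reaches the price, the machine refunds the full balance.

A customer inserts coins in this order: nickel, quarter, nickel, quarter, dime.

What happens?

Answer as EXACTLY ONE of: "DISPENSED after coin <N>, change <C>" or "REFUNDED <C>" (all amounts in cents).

Price: 85¢
Coin 1 (nickel, 5¢): balance = 5¢
Coin 2 (quarter, 25¢): balance = 30¢
Coin 3 (nickel, 5¢): balance = 35¢
Coin 4 (quarter, 25¢): balance = 60¢
Coin 5 (dime, 10¢): balance = 70¢
All coins inserted, balance 70¢ < price 85¢ → REFUND 70¢

Answer: REFUNDED 70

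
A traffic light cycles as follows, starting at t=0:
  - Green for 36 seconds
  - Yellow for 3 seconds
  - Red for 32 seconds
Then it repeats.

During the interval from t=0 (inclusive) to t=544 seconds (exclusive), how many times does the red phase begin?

Answer: 8

Derivation:
Cycle = 36+3+32 = 71s
red phase starts at t = k*71 + 39 for k=0,1,2,...
Need k*71+39 < 544 → k < 7.113
k ∈ {0, ..., 7} → 8 starts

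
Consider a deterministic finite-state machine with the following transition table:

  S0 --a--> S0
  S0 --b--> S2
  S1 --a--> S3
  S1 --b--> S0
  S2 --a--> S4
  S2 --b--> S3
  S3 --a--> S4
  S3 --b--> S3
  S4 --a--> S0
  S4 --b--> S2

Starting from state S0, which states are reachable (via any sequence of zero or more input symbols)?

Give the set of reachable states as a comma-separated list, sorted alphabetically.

BFS from S0:
  visit S0: S0--a-->S0 (seen), S0--b-->S2 (new)
  visit S2: S2--a-->S4 (new), S2--b-->S3 (new)
  visit S4: S4--a-->S0 (seen), S4--b-->S2 (seen)
  visit S3: S3--a-->S4 (seen), S3--b-->S3 (seen)

Answer: S0, S2, S3, S4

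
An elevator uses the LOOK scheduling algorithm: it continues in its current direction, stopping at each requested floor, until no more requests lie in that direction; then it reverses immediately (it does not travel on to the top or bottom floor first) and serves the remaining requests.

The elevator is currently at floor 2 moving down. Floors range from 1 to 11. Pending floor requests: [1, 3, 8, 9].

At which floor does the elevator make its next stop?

Answer: 1

Derivation:
Current floor: 2, direction: down
Requests above: [3, 8, 9]
Requests below: [1]
Moving down and requests lie below → nearest below is max([1]) = 1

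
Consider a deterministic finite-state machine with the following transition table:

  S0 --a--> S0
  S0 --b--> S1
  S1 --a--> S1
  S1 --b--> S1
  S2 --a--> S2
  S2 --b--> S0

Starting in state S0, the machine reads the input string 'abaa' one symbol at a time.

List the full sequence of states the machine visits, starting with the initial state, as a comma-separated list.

Start: S0
  read 'a': S0 --a--> S0
  read 'b': S0 --b--> S1
  read 'a': S1 --a--> S1
  read 'a': S1 --a--> S1

Answer: S0, S0, S1, S1, S1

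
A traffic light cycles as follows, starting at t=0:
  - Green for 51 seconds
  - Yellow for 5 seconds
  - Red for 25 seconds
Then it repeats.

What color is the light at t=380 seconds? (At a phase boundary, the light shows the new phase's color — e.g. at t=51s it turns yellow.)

Cycle length = 51 + 5 + 25 = 81s
t = 380, phase_t = 380 mod 81 = 56
56 >= 56 → RED

Answer: red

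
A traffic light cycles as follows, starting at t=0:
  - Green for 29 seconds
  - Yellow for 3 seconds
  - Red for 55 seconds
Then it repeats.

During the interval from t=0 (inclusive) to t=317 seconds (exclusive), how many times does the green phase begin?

Answer: 4

Derivation:
Cycle = 29+3+55 = 87s
green phase starts at t = k*87 + 0 for k=0,1,2,...
Need k*87+0 < 317 → k < 3.644
k ∈ {0, ..., 3} → 4 starts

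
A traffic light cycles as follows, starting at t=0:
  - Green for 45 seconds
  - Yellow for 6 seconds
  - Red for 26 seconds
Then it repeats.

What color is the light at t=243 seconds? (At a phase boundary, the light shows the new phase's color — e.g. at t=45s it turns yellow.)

Cycle length = 45 + 6 + 26 = 77s
t = 243, phase_t = 243 mod 77 = 12
12 < 45 (green end) → GREEN

Answer: green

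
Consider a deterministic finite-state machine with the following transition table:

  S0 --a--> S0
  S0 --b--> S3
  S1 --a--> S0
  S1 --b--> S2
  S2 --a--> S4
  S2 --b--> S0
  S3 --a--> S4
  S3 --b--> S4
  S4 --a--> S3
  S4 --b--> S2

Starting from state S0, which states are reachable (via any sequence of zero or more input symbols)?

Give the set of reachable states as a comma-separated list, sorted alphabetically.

Answer: S0, S2, S3, S4

Derivation:
BFS from S0:
  visit S0: S0--a-->S0 (seen), S0--b-->S3 (new)
  visit S3: S3--a-->S4 (new), S3--b-->S4 (seen)
  visit S4: S4--a-->S3 (seen), S4--b-->S2 (new)
  visit S2: S2--a-->S4 (seen), S2--b-->S0 (seen)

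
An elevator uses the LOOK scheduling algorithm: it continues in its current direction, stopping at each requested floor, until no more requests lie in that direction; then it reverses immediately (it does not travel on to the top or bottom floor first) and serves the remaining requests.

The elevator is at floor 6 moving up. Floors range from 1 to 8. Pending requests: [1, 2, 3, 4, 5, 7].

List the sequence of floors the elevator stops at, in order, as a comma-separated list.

Current: 6, moving UP
Serve above first (ascending): [7]
Then reverse, serve below (descending): [5, 4, 3, 2, 1]

Answer: 7, 5, 4, 3, 2, 1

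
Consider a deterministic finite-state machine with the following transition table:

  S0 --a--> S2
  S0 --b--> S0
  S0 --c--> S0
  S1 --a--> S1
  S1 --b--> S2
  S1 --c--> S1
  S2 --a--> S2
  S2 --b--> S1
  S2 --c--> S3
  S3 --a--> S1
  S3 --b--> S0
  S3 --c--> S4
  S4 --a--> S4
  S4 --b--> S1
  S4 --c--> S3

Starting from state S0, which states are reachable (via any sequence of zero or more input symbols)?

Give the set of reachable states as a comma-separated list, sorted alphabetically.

Answer: S0, S1, S2, S3, S4

Derivation:
BFS from S0:
  visit S0: S0--a-->S2 (new), S0--b-->S0 (seen), S0--c-->S0 (seen)
  visit S2: S2--a-->S2 (seen), S2--b-->S1 (new), S2--c-->S3 (new)
  visit S1: S1--a-->S1 (seen), S1--b-->S2 (seen), S1--c-->S1 (seen)
  visit S3: S3--a-->S1 (seen), S3--b-->S0 (seen), S3--c-->S4 (new)
  visit S4: S4--a-->S4 (seen), S4--b-->S1 (seen), S4--c-->S3 (seen)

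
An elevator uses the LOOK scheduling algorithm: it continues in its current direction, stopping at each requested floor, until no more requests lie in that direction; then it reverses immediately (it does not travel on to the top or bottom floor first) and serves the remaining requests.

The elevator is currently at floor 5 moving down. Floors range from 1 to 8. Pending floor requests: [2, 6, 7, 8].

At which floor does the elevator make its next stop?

Current floor: 5, direction: down
Requests above: [6, 7, 8]
Requests below: [2]
Moving down and requests lie below → nearest below is max([2]) = 2

Answer: 2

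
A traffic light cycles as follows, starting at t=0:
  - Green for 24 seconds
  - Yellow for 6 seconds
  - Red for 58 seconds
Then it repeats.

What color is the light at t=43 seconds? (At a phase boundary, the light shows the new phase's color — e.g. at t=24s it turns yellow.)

Answer: red

Derivation:
Cycle length = 24 + 6 + 58 = 88s
t = 43, phase_t = 43 mod 88 = 43
43 >= 30 → RED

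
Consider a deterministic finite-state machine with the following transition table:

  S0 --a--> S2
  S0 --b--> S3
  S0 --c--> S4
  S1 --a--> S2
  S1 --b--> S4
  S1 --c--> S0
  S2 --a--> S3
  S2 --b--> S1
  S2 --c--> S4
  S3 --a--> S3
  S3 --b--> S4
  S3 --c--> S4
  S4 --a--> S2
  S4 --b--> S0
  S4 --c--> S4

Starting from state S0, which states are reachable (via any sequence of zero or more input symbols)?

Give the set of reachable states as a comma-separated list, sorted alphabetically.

Answer: S0, S1, S2, S3, S4

Derivation:
BFS from S0:
  visit S0: S0--a-->S2 (new), S0--b-->S3 (new), S0--c-->S4 (new)
  visit S2: S2--a-->S3 (seen), S2--b-->S1 (new), S2--c-->S4 (seen)
  visit S3: S3--a-->S3 (seen), S3--b-->S4 (seen), S3--c-->S4 (seen)
  visit S4: S4--a-->S2 (seen), S4--b-->S0 (seen), S4--c-->S4 (seen)
  visit S1: S1--a-->S2 (seen), S1--b-->S4 (seen), S1--c-->S0 (seen)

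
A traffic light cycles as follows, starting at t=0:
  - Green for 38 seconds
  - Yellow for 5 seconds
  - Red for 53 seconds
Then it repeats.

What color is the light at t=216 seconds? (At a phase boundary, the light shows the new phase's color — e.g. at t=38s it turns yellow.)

Cycle length = 38 + 5 + 53 = 96s
t = 216, phase_t = 216 mod 96 = 24
24 < 38 (green end) → GREEN

Answer: green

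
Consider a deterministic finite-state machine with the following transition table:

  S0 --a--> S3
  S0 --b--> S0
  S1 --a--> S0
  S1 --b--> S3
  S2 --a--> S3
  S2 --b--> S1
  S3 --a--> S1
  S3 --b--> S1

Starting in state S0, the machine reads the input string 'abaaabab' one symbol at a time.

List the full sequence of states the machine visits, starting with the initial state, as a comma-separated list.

Answer: S0, S3, S1, S0, S3, S1, S3, S1, S3

Derivation:
Start: S0
  read 'a': S0 --a--> S3
  read 'b': S3 --b--> S1
  read 'a': S1 --a--> S0
  read 'a': S0 --a--> S3
  read 'a': S3 --a--> S1
  read 'b': S1 --b--> S3
  read 'a': S3 --a--> S1
  read 'b': S1 --b--> S3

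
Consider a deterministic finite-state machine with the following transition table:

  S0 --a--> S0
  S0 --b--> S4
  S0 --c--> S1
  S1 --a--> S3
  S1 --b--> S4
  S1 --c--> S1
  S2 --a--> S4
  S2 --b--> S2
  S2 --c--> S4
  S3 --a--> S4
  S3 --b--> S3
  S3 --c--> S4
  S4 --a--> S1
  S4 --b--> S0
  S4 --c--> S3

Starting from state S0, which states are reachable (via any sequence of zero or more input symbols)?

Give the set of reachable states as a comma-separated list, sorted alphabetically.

BFS from S0:
  visit S0: S0--a-->S0 (seen), S0--b-->S4 (new), S0--c-->S1 (new)
  visit S4: S4--a-->S1 (seen), S4--b-->S0 (seen), S4--c-->S3 (new)
  visit S1: S1--a-->S3 (seen), S1--b-->S4 (seen), S1--c-->S1 (seen)
  visit S3: S3--a-->S4 (seen), S3--b-->S3 (seen), S3--c-->S4 (seen)

Answer: S0, S1, S3, S4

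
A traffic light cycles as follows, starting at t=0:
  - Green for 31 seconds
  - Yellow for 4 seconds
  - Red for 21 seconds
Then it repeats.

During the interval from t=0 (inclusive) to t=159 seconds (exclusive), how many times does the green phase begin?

Answer: 3

Derivation:
Cycle = 31+4+21 = 56s
green phase starts at t = k*56 + 0 for k=0,1,2,...
Need k*56+0 < 159 → k < 2.839
k ∈ {0, ..., 2} → 3 starts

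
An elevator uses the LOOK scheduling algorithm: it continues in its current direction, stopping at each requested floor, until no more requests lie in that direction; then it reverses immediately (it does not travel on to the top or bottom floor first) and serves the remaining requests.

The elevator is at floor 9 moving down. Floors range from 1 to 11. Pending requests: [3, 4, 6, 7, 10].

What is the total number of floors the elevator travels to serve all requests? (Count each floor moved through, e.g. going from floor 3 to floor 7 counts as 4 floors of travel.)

Answer: 13

Derivation:
Start at floor 9 moving down, LOOK stop order: [7, 6, 4, 3, 10]
  9 → 7: |7-9| = 2, total = 2
  7 → 6: |6-7| = 1, total = 3
  6 → 4: |4-6| = 2, total = 5
  4 → 3: |3-4| = 1, total = 6
  3 → 10: |10-3| = 7, total = 13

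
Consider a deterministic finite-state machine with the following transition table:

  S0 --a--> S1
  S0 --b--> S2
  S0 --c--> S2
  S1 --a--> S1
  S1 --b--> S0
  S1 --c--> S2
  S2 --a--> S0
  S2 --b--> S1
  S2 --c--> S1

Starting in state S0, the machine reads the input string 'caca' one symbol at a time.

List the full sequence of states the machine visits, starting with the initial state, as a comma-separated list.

Answer: S0, S2, S0, S2, S0

Derivation:
Start: S0
  read 'c': S0 --c--> S2
  read 'a': S2 --a--> S0
  read 'c': S0 --c--> S2
  read 'a': S2 --a--> S0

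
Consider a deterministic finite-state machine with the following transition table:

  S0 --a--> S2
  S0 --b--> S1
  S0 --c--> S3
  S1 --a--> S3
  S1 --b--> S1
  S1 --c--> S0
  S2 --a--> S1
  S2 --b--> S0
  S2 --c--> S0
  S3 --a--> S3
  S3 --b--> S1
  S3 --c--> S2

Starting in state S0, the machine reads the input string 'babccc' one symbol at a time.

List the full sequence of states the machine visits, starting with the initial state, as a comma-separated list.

Start: S0
  read 'b': S0 --b--> S1
  read 'a': S1 --a--> S3
  read 'b': S3 --b--> S1
  read 'c': S1 --c--> S0
  read 'c': S0 --c--> S3
  read 'c': S3 --c--> S2

Answer: S0, S1, S3, S1, S0, S3, S2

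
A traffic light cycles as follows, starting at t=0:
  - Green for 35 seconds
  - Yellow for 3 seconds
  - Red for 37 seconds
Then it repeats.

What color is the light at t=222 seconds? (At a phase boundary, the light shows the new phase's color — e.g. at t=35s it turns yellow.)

Cycle length = 35 + 3 + 37 = 75s
t = 222, phase_t = 222 mod 75 = 72
72 >= 38 → RED

Answer: red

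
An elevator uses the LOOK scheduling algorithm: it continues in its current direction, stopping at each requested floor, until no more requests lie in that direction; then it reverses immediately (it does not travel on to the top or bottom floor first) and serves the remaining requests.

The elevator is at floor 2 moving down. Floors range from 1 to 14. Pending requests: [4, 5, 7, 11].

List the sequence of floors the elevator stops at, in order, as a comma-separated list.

Current: 2, moving DOWN
Serve below first (descending): []
Then reverse, serve above (ascending): [4, 5, 7, 11]

Answer: 4, 5, 7, 11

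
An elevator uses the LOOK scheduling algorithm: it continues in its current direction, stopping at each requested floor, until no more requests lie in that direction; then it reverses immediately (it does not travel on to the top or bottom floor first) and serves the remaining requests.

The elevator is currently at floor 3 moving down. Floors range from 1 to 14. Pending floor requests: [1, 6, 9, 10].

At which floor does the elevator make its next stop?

Answer: 1

Derivation:
Current floor: 3, direction: down
Requests above: [6, 9, 10]
Requests below: [1]
Moving down and requests lie below → nearest below is max([1]) = 1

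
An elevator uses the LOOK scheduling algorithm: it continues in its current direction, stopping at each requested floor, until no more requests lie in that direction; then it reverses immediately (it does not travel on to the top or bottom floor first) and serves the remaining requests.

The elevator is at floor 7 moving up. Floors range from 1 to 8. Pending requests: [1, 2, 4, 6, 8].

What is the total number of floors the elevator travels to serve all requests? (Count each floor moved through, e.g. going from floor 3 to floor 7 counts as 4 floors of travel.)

Answer: 8

Derivation:
Start at floor 7 moving up, LOOK stop order: [8, 6, 4, 2, 1]
  7 → 8: |8-7| = 1, total = 1
  8 → 6: |6-8| = 2, total = 3
  6 → 4: |4-6| = 2, total = 5
  4 → 2: |2-4| = 2, total = 7
  2 → 1: |1-2| = 1, total = 8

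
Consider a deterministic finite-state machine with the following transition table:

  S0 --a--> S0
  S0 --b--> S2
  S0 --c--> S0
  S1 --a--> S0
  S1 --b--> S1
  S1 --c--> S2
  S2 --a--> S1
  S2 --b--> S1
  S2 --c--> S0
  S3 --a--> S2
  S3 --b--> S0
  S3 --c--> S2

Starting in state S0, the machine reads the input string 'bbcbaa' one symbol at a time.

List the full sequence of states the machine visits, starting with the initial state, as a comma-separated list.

Start: S0
  read 'b': S0 --b--> S2
  read 'b': S2 --b--> S1
  read 'c': S1 --c--> S2
  read 'b': S2 --b--> S1
  read 'a': S1 --a--> S0
  read 'a': S0 --a--> S0

Answer: S0, S2, S1, S2, S1, S0, S0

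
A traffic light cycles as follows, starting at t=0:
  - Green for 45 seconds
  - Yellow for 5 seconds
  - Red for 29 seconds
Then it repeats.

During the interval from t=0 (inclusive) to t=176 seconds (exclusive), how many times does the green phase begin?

Cycle = 45+5+29 = 79s
green phase starts at t = k*79 + 0 for k=0,1,2,...
Need k*79+0 < 176 → k < 2.228
k ∈ {0, ..., 2} → 3 starts

Answer: 3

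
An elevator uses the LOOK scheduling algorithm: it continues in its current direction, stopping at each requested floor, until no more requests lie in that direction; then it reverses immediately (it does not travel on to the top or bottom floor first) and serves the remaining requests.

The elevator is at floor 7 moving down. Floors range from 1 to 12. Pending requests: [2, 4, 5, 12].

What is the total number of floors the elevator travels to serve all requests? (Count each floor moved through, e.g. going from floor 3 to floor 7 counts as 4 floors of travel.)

Answer: 15

Derivation:
Start at floor 7 moving down, LOOK stop order: [5, 4, 2, 12]
  7 → 5: |5-7| = 2, total = 2
  5 → 4: |4-5| = 1, total = 3
  4 → 2: |2-4| = 2, total = 5
  2 → 12: |12-2| = 10, total = 15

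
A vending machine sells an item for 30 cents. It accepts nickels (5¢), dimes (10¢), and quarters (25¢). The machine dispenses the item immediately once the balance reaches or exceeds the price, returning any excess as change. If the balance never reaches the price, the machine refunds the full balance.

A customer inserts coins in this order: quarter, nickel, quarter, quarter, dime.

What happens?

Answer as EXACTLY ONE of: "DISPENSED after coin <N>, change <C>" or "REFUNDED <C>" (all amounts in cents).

Answer: DISPENSED after coin 2, change 0

Derivation:
Price: 30¢
Coin 1 (quarter, 25¢): balance = 25¢
Coin 2 (nickel, 5¢): balance = 30¢
  → balance >= price → DISPENSE, change = 30 - 30 = 0¢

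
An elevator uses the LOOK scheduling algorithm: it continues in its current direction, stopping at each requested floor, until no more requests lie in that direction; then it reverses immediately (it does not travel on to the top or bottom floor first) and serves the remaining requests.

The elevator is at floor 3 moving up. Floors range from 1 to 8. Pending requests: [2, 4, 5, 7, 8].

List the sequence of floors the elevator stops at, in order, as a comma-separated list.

Current: 3, moving UP
Serve above first (ascending): [4, 5, 7, 8]
Then reverse, serve below (descending): [2]

Answer: 4, 5, 7, 8, 2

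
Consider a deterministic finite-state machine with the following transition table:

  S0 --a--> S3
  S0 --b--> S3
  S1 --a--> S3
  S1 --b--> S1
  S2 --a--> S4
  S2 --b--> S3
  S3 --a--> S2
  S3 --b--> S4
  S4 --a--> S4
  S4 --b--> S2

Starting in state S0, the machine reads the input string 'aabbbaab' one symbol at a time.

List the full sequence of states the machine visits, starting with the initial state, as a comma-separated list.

Start: S0
  read 'a': S0 --a--> S3
  read 'a': S3 --a--> S2
  read 'b': S2 --b--> S3
  read 'b': S3 --b--> S4
  read 'b': S4 --b--> S2
  read 'a': S2 --a--> S4
  read 'a': S4 --a--> S4
  read 'b': S4 --b--> S2

Answer: S0, S3, S2, S3, S4, S2, S4, S4, S2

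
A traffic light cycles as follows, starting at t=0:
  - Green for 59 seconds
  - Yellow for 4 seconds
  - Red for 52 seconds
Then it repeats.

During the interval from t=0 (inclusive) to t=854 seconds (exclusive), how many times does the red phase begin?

Answer: 7

Derivation:
Cycle = 59+4+52 = 115s
red phase starts at t = k*115 + 63 for k=0,1,2,...
Need k*115+63 < 854 → k < 6.878
k ∈ {0, ..., 6} → 7 starts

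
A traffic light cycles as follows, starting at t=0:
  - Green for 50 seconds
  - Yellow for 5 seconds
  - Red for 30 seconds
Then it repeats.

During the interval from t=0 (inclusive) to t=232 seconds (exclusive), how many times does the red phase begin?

Answer: 3

Derivation:
Cycle = 50+5+30 = 85s
red phase starts at t = k*85 + 55 for k=0,1,2,...
Need k*85+55 < 232 → k < 2.082
k ∈ {0, ..., 2} → 3 starts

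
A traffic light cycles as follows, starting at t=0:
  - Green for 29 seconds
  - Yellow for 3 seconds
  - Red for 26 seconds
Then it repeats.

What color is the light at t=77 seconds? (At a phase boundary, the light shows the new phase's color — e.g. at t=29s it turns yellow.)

Answer: green

Derivation:
Cycle length = 29 + 3 + 26 = 58s
t = 77, phase_t = 77 mod 58 = 19
19 < 29 (green end) → GREEN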